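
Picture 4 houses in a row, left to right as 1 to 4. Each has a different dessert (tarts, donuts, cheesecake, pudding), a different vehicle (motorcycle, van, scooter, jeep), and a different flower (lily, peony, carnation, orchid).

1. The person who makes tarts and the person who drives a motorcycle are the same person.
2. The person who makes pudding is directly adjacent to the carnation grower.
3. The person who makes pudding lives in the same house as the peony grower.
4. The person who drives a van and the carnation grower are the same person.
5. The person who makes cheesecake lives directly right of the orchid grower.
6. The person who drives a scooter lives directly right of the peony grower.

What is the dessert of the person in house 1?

tarts

The person who makes cheesecake is narrowed to house 2 or 3 or 4; consider each.
Placing it in house 3 and house 4 leads to a contradiction, so it's in house 2.
Clue 5 places the orchid grower in house 1.
From clue 3, the person who makes pudding must be in house 3.
From clue 3, the peony grower must be in house 3.
From clue 6, the person who drives a scooter must be in house 4.
By clue 1, the person who makes tarts is in house 1.
By clue 1, the person who drives a motorcycle is in house 1.
By clue 4, the carnation grower is in house 2.
The only dessert still possible for house 4 is donuts.
The only vehicle still possible for house 2 is van.
That leaves jeep as the vehicle for house 3.
House 4 flower: only lily fits.
So: house 1 = tarts/motorcycle/orchid, house 2 = cheesecake/van/carnation, house 3 = pudding/jeep/peony, house 4 = donuts/scooter/lily.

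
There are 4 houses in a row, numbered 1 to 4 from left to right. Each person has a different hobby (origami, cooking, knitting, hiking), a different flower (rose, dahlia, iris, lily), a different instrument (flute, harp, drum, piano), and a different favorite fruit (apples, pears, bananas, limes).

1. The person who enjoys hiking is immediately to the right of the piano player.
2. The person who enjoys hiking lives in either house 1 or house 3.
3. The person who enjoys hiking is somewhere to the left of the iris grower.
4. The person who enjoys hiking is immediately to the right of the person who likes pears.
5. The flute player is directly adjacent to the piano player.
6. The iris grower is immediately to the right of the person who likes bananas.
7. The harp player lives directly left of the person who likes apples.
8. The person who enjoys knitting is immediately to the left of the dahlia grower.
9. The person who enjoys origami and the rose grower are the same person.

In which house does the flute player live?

1

The person who enjoys hiking is in house 3 (clue 2).
By clue 3, the iris grower is in house 4.
By clue 4, the person who likes pears is in house 2.
The person who likes bananas is in house 3 (clue 6).
That leaves limes as the favorite fruit for house 1.
The only favorite fruit still possible for house 4 is apples.
By clue 1, the piano player is in house 2.
Clue 7: the harp player is in house 3.
House 4's hobby must be cooking (nothing else left).
House 4 instrument: only drum fits.
House 1's instrument must be flute (nothing else left).
The person who enjoys knitting is narrowed to house 1 or 2; consider each.
Placing it in house 1 leads to a contradiction, so it's in house 2.
From clue 8, the dahlia grower must be in house 3.
The only hobby still possible for house 1 is origami.
The rose grower is in house 1 (clue 9).
House 2 flower: only lily fits.
So: house 1 = origami/rose/flute/limes, house 2 = knitting/lily/piano/pears, house 3 = hiking/dahlia/harp/bananas, house 4 = cooking/iris/drum/apples.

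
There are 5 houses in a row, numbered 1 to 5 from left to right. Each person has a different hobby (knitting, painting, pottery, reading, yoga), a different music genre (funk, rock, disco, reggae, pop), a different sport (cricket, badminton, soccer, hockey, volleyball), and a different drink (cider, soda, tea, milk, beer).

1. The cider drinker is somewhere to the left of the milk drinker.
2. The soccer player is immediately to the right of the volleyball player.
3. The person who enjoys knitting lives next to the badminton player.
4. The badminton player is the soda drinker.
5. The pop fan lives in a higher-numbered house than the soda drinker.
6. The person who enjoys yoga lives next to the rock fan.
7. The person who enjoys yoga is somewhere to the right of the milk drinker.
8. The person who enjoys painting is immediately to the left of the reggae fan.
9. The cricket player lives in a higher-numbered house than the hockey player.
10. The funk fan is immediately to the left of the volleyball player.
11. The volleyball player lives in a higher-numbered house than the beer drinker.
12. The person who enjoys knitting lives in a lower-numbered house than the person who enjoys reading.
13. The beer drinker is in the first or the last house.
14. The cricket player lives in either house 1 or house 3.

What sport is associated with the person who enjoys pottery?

The beer drinker is in house 1 (clue 13).
Clue 14 places the cricket player in house 3.
House 5 drink: only tea fits.
Clue 2: the soccer player is in house 5.
From clue 2, the volleyball player must be in house 4.
Clue 10 places the funk fan in house 3.
So house 1 gets disco for music genre.
House 1 sport: only hockey fits.
So house 2 gets badminton for sport.
By clue 4, the soda drinker is in house 2.
That leaves reggae as the music genre for house 2.
So house 4 gets milk for drink.
From clue 7, the person who enjoys yoga must be in house 5.
The person who enjoys painting is in house 1 (clue 8).
That leaves cider as the drink for house 3.
Clue 6 places the rock fan in house 4.
By clue 12, the person who enjoys reading is in house 4.
That leaves pottery as the hobby for house 2.
House 3 hobby: only knitting fits.
House 5's music genre must be pop (nothing else left).
So: house 1 = painting/disco/hockey/beer, house 2 = pottery/reggae/badminton/soda, house 3 = knitting/funk/cricket/cider, house 4 = reading/rock/volleyball/milk, house 5 = yoga/pop/soccer/tea.

badminton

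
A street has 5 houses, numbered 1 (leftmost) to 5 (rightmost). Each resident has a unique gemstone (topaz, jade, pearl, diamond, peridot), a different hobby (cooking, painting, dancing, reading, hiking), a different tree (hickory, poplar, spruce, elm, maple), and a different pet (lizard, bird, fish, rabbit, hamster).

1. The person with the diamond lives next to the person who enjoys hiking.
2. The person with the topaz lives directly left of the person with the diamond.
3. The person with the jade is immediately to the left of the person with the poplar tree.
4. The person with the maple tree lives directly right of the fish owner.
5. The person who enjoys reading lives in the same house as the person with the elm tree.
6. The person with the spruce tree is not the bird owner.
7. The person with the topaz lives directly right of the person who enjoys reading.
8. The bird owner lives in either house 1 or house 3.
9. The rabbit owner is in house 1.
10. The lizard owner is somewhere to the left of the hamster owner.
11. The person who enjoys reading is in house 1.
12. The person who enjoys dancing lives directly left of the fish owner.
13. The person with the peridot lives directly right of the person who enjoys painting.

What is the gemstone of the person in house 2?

topaz

Clue 9 places the rabbit owner in house 1.
Clue 11: the person who enjoys reading is in house 1.
House 5 pet: only hamster fits.
Clue 5 places the person with the elm tree in house 1.
From clue 7, the person with the topaz must be in house 2.
House 2's pet must be lizard (nothing else left).
The only pet still possible for house 3 is bird.
So house 4 gets fish for pet.
From clue 2, the person with the diamond must be in house 3.
By clue 4, the person with the maple tree is in house 5.
By clue 12, the person who enjoys dancing is in house 3.
House 3 tree: only hickory fits.
Clue 3: the person with the jade is in house 1.
From clue 3, the person with the poplar tree must be in house 2.
From clue 13, the person with the peridot must be in house 5.
By clue 13, the person who enjoys painting is in house 4.
House 4's gemstone must be pearl (nothing else left).
House 2 hobby: only hiking fits.
House 5's hobby must be cooking (nothing else left).
That leaves spruce as the tree for house 4.
So: house 1 = jade/reading/elm/rabbit, house 2 = topaz/hiking/poplar/lizard, house 3 = diamond/dancing/hickory/bird, house 4 = pearl/painting/spruce/fish, house 5 = peridot/cooking/maple/hamster.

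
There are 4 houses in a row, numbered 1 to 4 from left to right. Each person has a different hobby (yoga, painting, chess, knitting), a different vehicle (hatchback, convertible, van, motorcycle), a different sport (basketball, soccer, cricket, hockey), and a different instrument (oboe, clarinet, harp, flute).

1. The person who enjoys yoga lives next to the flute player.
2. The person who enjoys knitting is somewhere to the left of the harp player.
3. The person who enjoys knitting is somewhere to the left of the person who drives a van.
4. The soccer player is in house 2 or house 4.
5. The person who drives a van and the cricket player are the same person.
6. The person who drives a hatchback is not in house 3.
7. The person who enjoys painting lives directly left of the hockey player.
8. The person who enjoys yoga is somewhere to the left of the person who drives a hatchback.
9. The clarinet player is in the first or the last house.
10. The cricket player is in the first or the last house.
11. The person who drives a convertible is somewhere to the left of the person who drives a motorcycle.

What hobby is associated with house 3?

knitting

The cricket player is in house 4 (clue 10).
The only hobby still possible for house 4 is chess.
House 1's vehicle must be convertible (nothing else left).
House 1 sport: only basketball fits.
The only sport still possible for house 3 is hockey.
The person who drives a van is in house 4 (clue 5).
Clue 7: the person who enjoys painting is in house 2.
House 3 vehicle: only motorcycle fits.
So house 2 gets soccer for sport.
From clue 8, the person who enjoys yoga must be in house 1.
That leaves knitting as the hobby for house 3.
That leaves hatchback as the vehicle for house 2.
Clue 1: the flute player is in house 2.
By clue 2, the harp player is in house 4.
The only instrument still possible for house 3 is oboe.
House 1 instrument: only clarinet fits.
So: house 1 = yoga/convertible/basketball/clarinet, house 2 = painting/hatchback/soccer/flute, house 3 = knitting/motorcycle/hockey/oboe, house 4 = chess/van/cricket/harp.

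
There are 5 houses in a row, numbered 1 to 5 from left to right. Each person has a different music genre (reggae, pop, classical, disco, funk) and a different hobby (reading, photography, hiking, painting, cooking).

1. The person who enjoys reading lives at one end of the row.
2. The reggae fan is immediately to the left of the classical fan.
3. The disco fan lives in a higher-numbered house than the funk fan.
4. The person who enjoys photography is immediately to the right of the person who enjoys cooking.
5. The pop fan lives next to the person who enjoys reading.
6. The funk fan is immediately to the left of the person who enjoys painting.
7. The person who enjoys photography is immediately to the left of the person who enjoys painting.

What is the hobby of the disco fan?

reading

That leaves reggae as the music genre for house 1.
Clue 2: the classical fan is in house 2.
That leaves disco as the music genre for house 5.
By clue 5, the person who enjoys reading is in house 5.
House 3 music genre: only funk fits.
So house 4 gets pop for music genre.
The only hobby still possible for house 4 is painting.
By clue 4, the person who enjoys cooking is in house 2.
House 1's hobby must be hiking (nothing else left).
House 3's hobby must be photography (nothing else left).
So: house 1 = reggae/hiking, house 2 = classical/cooking, house 3 = funk/photography, house 4 = pop/painting, house 5 = disco/reading.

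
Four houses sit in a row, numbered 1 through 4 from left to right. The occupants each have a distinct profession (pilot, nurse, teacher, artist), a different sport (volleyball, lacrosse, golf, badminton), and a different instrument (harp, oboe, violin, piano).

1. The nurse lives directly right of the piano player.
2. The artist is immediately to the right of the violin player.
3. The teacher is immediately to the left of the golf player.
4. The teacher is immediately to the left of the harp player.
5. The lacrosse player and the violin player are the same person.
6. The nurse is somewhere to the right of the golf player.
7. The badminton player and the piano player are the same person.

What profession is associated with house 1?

teacher

House 4 sport: only volleyball fits.
That leaves lacrosse as the sport for house 1.
House 4's instrument must be oboe (nothing else left).
Clue 5: the violin player is in house 1.
From clue 2, the artist must be in house 2.
By clue 3, the golf player is in house 2.
Clue 4: the harp player is in house 2.
That leaves teacher as the profession for house 1.
The only sport still possible for house 3 is badminton.
That leaves piano as the instrument for house 3.
From clue 1, the nurse must be in house 4.
The only profession still possible for house 3 is pilot.
So: house 1 = teacher/lacrosse/violin, house 2 = artist/golf/harp, house 3 = pilot/badminton/piano, house 4 = nurse/volleyball/oboe.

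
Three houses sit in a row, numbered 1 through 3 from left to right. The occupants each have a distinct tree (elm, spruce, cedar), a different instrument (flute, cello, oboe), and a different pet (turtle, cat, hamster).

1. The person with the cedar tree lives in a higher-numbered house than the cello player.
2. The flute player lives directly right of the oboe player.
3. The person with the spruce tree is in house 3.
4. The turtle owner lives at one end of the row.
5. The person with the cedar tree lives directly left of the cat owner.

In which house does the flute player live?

3

The person with the spruce tree is in house 3 (clue 3).
By clue 5, the person with the cedar tree is in house 2.
From clue 5, the cat owner must be in house 3.
House 1's tree must be elm (nothing else left).
The only instrument still possible for house 3 is flute.
So house 2 gets hamster for pet.
The cello player is in house 1 (clue 1).
From clue 2, the oboe player must be in house 2.
So house 1 gets turtle for pet.
So: house 1 = elm/cello/turtle, house 2 = cedar/oboe/hamster, house 3 = spruce/flute/cat.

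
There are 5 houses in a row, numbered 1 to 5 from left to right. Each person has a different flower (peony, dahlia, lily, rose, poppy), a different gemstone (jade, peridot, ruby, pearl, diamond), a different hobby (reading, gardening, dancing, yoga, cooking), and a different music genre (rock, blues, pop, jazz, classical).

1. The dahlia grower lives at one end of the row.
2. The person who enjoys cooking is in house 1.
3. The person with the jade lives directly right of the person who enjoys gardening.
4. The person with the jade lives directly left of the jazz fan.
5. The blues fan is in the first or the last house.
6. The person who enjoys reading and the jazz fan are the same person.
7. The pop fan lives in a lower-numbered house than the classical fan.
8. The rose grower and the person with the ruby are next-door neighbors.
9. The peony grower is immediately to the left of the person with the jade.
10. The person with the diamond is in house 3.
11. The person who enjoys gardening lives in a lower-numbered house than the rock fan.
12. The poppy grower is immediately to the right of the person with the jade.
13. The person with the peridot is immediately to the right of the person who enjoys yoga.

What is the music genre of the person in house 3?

classical

From clue 2, the person who enjoys cooking must be in house 1.
From clue 10, the person with the diamond must be in house 3.
From clue 3, the person with the jade must be in house 4.
Clue 3: the person who enjoys gardening is in house 3.
Clue 4: the jazz fan is in house 5.
Clue 6 places the person who enjoys reading in house 5.
From clue 9, the peony grower must be in house 3.
Clue 12 places the poppy grower in house 5.
House 5's gemstone must be peridot (nothing else left).
So house 2 gets dancing for hobby.
House 4 hobby: only yoga fits.
The only flower still possible for house 1 is dahlia.
That leaves rose as the flower for house 2.
So house 4 gets lily for flower.
House 1 music genre: only blues fits.
The only music genre still possible for house 4 is rock.
From clue 7, the pop fan must be in house 2.
Clue 7 places the classical fan in house 3.
From clue 8, the person with the ruby must be in house 1.
So house 2 gets pearl for gemstone.
So: house 1 = dahlia/ruby/cooking/blues, house 2 = rose/pearl/dancing/pop, house 3 = peony/diamond/gardening/classical, house 4 = lily/jade/yoga/rock, house 5 = poppy/peridot/reading/jazz.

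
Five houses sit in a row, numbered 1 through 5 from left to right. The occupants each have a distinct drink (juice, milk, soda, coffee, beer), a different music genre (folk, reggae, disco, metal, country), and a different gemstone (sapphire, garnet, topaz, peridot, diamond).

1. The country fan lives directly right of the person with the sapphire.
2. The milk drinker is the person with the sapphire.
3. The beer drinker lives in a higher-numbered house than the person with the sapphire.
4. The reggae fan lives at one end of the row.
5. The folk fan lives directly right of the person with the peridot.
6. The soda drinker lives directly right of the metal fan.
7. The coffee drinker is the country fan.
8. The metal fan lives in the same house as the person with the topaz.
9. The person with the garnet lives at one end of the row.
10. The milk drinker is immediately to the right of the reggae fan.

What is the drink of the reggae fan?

juice

Clue 10: the milk drinker is in house 2.
Clue 10 places the reggae fan in house 1.
So house 1 gets juice for drink.
The person with the sapphire is in house 2 (clue 2).
Clue 1: the country fan is in house 3.
Clue 7 places the coffee drinker in house 3.
Clue 6 places the soda drinker in house 5.
From clue 8, the person with the topaz must be in house 4.
House 4's drink must be beer (nothing else left).
The only music genre still possible for house 4 is metal.
Clue 5: the folk fan is in house 2.
The person with the peridot is in house 1 (clue 5).
House 5 music genre: only disco fits.
House 3 gemstone: only diamond fits.
The only gemstone still possible for house 5 is garnet.
So: house 1 = juice/reggae/peridot, house 2 = milk/folk/sapphire, house 3 = coffee/country/diamond, house 4 = beer/metal/topaz, house 5 = soda/disco/garnet.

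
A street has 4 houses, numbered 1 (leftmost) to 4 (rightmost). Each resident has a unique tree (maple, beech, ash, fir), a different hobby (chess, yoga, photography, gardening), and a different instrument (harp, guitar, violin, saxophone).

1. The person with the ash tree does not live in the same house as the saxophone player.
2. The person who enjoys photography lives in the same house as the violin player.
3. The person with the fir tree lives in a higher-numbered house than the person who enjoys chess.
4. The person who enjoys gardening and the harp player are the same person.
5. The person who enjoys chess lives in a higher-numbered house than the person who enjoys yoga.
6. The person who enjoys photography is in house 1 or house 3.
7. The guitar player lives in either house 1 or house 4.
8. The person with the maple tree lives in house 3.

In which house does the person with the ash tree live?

The person with the maple tree is in house 3 (clue 8).
That leaves gardening as the hobby for house 4.
Clue 3: the person with the fir tree is in house 4.
Clue 4 places the harp player in house 4.
The only instrument still possible for house 1 is guitar.
The only instrument still possible for house 2 is saxophone.
So house 3 gets violin for instrument.
Clue 1 places the person with the ash tree in house 1.
Clue 2: the person who enjoys photography is in house 3.
So house 2 gets beech for tree.
That leaves yoga as the hobby for house 1.
House 2 hobby: only chess fits.
So: house 1 = ash/yoga/guitar, house 2 = beech/chess/saxophone, house 3 = maple/photography/violin, house 4 = fir/gardening/harp.

1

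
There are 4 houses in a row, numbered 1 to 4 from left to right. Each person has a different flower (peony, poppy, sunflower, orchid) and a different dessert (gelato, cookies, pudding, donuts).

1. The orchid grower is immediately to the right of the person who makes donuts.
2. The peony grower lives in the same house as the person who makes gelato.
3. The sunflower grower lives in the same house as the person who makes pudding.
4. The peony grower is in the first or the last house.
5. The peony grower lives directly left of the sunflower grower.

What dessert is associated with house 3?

donuts

The peony grower is in house 1 (clue 5).
The sunflower grower is in house 2 (clue 5).
Clue 2: the person who makes gelato is in house 1.
From clue 3, the person who makes pudding must be in house 2.
House 3 dessert: only donuts fits.
House 4 dessert: only cookies fits.
By clue 1, the orchid grower is in house 4.
House 3 flower: only poppy fits.
So: house 1 = peony/gelato, house 2 = sunflower/pudding, house 3 = poppy/donuts, house 4 = orchid/cookies.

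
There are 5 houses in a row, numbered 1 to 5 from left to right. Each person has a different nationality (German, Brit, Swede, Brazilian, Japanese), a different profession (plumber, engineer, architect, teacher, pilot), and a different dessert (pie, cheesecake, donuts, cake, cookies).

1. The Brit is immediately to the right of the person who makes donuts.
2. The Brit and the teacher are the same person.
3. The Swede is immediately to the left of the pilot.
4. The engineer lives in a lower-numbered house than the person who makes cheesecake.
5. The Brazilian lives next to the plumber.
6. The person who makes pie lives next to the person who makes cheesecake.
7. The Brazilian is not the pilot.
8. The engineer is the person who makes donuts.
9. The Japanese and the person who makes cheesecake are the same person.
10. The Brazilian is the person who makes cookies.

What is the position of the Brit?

2

The Brit is narrowed to house 2 or 3 or 4 or 5; consider each.
Placing it in house 3 and house 4 and house 5 leads to a contradiction, so it's in house 2.
Clue 1: the person who makes donuts is in house 1.
Clue 2 places the teacher in house 2.
Clue 8: the engineer is in house 1.
That leaves German as the nationality for house 1.
The Swede is narrowed to house 3 or 4; consider each.
Placing it in house 3 leads to a contradiction, so it's in house 4.
Clue 3 places the pilot in house 5.
The only nationality still possible for house 3 is Brazilian.
The only nationality still possible for house 5 is Japanese.
From clue 5, the plumber must be in house 4.
From clue 9, the person who makes cheesecake must be in house 5.
The person who makes cookies is in house 3 (clue 10).
That leaves architect as the profession for house 3.
Clue 6: the person who makes pie is in house 4.
So house 2 gets cake for dessert.
So: house 1 = German/engineer/donuts, house 2 = Brit/teacher/cake, house 3 = Brazilian/architect/cookies, house 4 = Swede/plumber/pie, house 5 = Japanese/pilot/cheesecake.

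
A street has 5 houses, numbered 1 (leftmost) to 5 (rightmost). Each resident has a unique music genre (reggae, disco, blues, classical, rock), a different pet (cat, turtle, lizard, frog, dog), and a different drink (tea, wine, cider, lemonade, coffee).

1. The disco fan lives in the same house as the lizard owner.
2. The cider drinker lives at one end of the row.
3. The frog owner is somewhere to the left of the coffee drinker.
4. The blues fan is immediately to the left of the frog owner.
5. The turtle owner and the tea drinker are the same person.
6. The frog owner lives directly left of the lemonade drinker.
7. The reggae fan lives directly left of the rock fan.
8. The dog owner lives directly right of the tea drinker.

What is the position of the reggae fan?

The cider drinker is narrowed to house 1 or 5; consider each.
Placing it in house 5 leads to a contradiction, so it's in house 1.
The blues fan is narrowed to house 1 or 2 or 3; consider each.
Placing it in house 2 and house 3 leads to a contradiction, so it's in house 1.
By clue 4, the frog owner is in house 2.
Clue 6: the lemonade drinker is in house 3.
By clue 5, the turtle owner is in house 4.
By clue 5, the tea drinker is in house 4.
From clue 8, the dog owner must be in house 5.
That leaves cat as the pet for house 1.
That leaves lizard as the pet for house 3.
House 2 drink: only wine fits.
That leaves coffee as the drink for house 5.
Clue 1 places the disco fan in house 3.
From clue 7, the reggae fan must be in house 4.
Clue 7 places the rock fan in house 5.
The only music genre still possible for house 2 is classical.
So: house 1 = blues/cat/cider, house 2 = classical/frog/wine, house 3 = disco/lizard/lemonade, house 4 = reggae/turtle/tea, house 5 = rock/dog/coffee.

4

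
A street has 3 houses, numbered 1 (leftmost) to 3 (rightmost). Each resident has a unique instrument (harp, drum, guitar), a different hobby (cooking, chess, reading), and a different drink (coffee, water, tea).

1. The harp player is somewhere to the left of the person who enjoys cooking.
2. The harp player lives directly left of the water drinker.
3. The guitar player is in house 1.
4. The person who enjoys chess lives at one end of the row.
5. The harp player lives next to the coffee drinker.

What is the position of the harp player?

By clue 3, the guitar player is in house 1.
So house 3 gets drum for instrument.
Clue 1 places the person who enjoys cooking in house 3.
By clue 2, the water drinker is in house 3.
The only instrument still possible for house 2 is harp.
House 1's hobby must be chess (nothing else left).
House 2's hobby must be reading (nothing else left).
That leaves tea as the drink for house 2.
The only drink still possible for house 1 is coffee.
So: house 1 = guitar/chess/coffee, house 2 = harp/reading/tea, house 3 = drum/cooking/water.

2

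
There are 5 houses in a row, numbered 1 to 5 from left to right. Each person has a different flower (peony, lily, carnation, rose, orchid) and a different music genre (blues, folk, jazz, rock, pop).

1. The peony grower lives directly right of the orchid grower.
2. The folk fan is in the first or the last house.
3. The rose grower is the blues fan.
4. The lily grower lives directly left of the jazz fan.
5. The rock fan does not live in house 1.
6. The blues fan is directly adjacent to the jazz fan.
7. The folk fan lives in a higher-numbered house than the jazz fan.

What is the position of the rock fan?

4

Clue 7: the folk fan is in house 5.
The lily grower is narrowed to house 1 or 2 or 3; consider each.
Placing it in house 2 and house 3 leads to a contradiction, so it's in house 1.
Clue 4: the jazz fan is in house 2.
Clue 3: the rose grower is in house 3.
By clue 3, the blues fan is in house 3.
The only music genre still possible for house 1 is pop.
The only music genre still possible for house 4 is rock.
From clue 1, the peony grower must be in house 5.
The orchid grower is in house 4 (clue 1).
The only flower still possible for house 2 is carnation.
So: house 1 = lily/pop, house 2 = carnation/jazz, house 3 = rose/blues, house 4 = orchid/rock, house 5 = peony/folk.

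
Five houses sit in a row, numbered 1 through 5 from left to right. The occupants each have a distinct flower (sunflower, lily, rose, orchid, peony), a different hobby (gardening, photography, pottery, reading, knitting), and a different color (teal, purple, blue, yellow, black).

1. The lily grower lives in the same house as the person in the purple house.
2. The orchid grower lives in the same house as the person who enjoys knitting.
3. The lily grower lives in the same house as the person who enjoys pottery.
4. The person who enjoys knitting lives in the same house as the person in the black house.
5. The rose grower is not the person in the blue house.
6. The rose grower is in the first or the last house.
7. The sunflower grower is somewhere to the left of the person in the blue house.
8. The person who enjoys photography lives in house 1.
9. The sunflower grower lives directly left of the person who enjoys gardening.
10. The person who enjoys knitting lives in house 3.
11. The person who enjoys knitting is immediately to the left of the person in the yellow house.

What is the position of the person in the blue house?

5

Clue 8 places the person who enjoys photography in house 1.
Clue 10: the person who enjoys knitting is in house 3.
Clue 11 places the person in the yellow house in house 4.
Clue 2: the orchid grower is in house 3.
Clue 4: the person in the black house is in house 3.
House 4's hobby must be reading (nothing else left).
House 1's color must be teal (nothing else left).
The lily grower is narrowed to house 2 or 5; consider each.
Placing it in house 5 leads to a contradiction, so it's in house 2.
From clue 1, the person in the purple house must be in house 2.
From clue 3, the person who enjoys pottery must be in house 2.
House 5 hobby: only gardening fits.
House 5 color: only blue fits.
The rose grower is in house 1 (clue 5).
The sunflower grower is in house 4 (clue 9).
House 5's flower must be peony (nothing else left).
So: house 1 = rose/photography/teal, house 2 = lily/pottery/purple, house 3 = orchid/knitting/black, house 4 = sunflower/reading/yellow, house 5 = peony/gardening/blue.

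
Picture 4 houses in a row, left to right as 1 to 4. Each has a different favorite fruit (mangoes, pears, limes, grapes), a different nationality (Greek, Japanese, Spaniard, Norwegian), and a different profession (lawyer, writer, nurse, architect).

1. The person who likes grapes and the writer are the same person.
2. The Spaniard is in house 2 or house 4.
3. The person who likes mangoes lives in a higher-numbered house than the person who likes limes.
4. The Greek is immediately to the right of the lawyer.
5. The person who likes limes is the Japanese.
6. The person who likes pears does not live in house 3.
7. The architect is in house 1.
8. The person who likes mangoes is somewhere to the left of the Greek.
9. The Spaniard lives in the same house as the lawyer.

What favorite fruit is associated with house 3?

grapes

The architect is in house 1 (clue 7).
Clue 9 places the Spaniard in house 2.
From clue 9, the lawyer must be in house 2.
The Greek is in house 3 (clue 4).
Clue 5 places the person who likes limes in house 1.
The Japanese is in house 1 (clue 5).
Clue 8 places the person who likes mangoes in house 2.
House 3's favorite fruit must be grapes (nothing else left).
The only favorite fruit still possible for house 4 is pears.
So house 4 gets Norwegian for nationality.
By clue 1, the writer is in house 3.
The only profession still possible for house 4 is nurse.
So: house 1 = limes/Japanese/architect, house 2 = mangoes/Spaniard/lawyer, house 3 = grapes/Greek/writer, house 4 = pears/Norwegian/nurse.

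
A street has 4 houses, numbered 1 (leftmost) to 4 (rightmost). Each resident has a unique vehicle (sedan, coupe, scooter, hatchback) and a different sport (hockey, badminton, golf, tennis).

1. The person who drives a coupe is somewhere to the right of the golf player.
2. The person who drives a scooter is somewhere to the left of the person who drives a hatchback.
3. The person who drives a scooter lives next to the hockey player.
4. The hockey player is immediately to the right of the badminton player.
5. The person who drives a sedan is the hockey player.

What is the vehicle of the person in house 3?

So house 1 gets scooter for vehicle.
Clue 3 places the hockey player in house 2.
By clue 4, the badminton player is in house 1.
From clue 5, the person who drives a sedan must be in house 2.
The only sport still possible for house 3 is golf.
The only sport still possible for house 4 is tennis.
Clue 1 places the person who drives a coupe in house 4.
So house 3 gets hatchback for vehicle.
So: house 1 = scooter/badminton, house 2 = sedan/hockey, house 3 = hatchback/golf, house 4 = coupe/tennis.

hatchback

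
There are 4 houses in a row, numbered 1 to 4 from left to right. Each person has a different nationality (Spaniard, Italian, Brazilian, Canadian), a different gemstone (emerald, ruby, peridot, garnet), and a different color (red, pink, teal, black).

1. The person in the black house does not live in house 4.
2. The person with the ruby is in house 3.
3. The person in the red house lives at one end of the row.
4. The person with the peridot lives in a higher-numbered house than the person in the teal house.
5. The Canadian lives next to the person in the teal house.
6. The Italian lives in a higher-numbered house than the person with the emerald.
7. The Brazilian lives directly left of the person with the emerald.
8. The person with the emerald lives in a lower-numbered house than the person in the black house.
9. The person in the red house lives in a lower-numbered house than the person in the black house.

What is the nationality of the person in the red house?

The person with the ruby is in house 3 (clue 2).
From clue 8, the person with the emerald must be in house 2.
Clue 8 places the person in the black house in house 3.
From clue 9, the person in the red house must be in house 1.
The only gemstone still possible for house 1 is garnet.
So house 4 gets peridot for gemstone.
House 4's color must be pink (nothing else left).
The Brazilian is in house 1 (clue 7).
That leaves Spaniard as the nationality for house 2.
So house 3 gets Canadian for nationality.
That leaves Italian as the nationality for house 4.
House 2 color: only teal fits.
So: house 1 = Brazilian/garnet/red, house 2 = Spaniard/emerald/teal, house 3 = Canadian/ruby/black, house 4 = Italian/peridot/pink.

Brazilian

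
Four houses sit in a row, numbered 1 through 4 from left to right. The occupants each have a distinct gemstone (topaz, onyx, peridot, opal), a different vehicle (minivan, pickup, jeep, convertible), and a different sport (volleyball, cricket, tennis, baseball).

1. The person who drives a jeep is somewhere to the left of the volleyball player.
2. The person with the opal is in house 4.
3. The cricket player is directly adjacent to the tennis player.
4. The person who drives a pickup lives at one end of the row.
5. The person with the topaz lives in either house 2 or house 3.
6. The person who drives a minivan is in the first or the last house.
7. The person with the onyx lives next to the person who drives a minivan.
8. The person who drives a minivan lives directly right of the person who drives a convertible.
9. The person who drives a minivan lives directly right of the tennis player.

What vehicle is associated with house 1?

Clue 2: the person with the opal is in house 4.
From clue 8, the person who drives a minivan must be in house 4.
Clue 8: the person who drives a convertible is in house 3.
From clue 9, the tennis player must be in house 3.
House 1's gemstone must be peridot (nothing else left).
House 1's vehicle must be pickup (nothing else left).
House 2 vehicle: only jeep fits.
Clue 1 places the volleyball player in house 4.
By clue 7, the person with the onyx is in house 3.
So house 2 gets topaz for gemstone.
House 1 sport: only baseball fits.
So house 2 gets cricket for sport.
So: house 1 = peridot/pickup/baseball, house 2 = topaz/jeep/cricket, house 3 = onyx/convertible/tennis, house 4 = opal/minivan/volleyball.

pickup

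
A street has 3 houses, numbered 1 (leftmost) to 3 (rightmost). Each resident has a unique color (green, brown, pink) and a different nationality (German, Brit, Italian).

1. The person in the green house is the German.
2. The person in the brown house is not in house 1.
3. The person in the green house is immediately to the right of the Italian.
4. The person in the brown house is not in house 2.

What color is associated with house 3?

brown

From clue 4, the person in the brown house must be in house 3.
That leaves pink as the color for house 1.
That leaves green as the color for house 2.
From clue 1, the German must be in house 2.
From clue 3, the Italian must be in house 1.
House 3 nationality: only Brit fits.
So: house 1 = pink/Italian, house 2 = green/German, house 3 = brown/Brit.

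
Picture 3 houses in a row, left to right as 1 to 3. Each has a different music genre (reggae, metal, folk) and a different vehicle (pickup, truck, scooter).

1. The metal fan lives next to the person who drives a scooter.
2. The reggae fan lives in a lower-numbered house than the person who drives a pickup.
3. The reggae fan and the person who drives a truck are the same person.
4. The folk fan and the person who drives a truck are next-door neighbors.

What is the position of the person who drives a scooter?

2

The reggae fan is narrowed to house 1 or 2; consider each.
Placing it in house 2 leads to a contradiction, so it's in house 1.
Clue 3 places the person who drives a truck in house 1.
The folk fan is in house 2 (clue 4).
That leaves metal as the music genre for house 3.
By clue 1, the person who drives a scooter is in house 2.
House 3's vehicle must be pickup (nothing else left).
So: house 1 = reggae/truck, house 2 = folk/scooter, house 3 = metal/pickup.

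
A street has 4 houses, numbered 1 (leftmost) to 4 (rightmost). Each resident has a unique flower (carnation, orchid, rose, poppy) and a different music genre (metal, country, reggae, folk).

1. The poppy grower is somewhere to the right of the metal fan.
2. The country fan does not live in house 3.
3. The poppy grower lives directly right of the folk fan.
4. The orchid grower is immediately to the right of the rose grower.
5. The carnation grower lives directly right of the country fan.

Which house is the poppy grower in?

4

House 1 flower: only rose fits.
The only music genre still possible for house 4 is reggae.
From clue 4, the orchid grower must be in house 2.
The only flower still possible for house 4 is poppy.
Clue 3: the folk fan is in house 3.
The country fan is in house 2 (clue 5).
The only flower still possible for house 3 is carnation.
That leaves metal as the music genre for house 1.
So: house 1 = rose/metal, house 2 = orchid/country, house 3 = carnation/folk, house 4 = poppy/reggae.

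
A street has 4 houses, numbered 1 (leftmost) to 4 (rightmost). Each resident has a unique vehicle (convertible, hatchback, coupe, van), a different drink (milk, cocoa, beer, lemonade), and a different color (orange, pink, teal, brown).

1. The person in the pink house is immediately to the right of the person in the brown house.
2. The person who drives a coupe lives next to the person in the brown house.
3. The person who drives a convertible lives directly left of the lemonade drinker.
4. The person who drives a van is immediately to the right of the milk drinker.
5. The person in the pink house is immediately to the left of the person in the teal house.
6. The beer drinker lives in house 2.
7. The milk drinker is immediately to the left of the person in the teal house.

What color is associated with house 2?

brown

The beer drinker is in house 2 (clue 6).
So house 1 gets cocoa for drink.
House 4 drink: only lemonade fits.
Clue 3 places the person who drives a convertible in house 3.
The person who drives a van is in house 4 (clue 4).
Clue 7: the person in the teal house is in house 4.
House 3's drink must be milk (nothing else left).
By clue 5, the person in the pink house is in house 3.
Clue 1 places the person in the brown house in house 2.
By clue 2, the person who drives a coupe is in house 1.
That leaves hatchback as the vehicle for house 2.
The only color still possible for house 1 is orange.
So: house 1 = coupe/cocoa/orange, house 2 = hatchback/beer/brown, house 3 = convertible/milk/pink, house 4 = van/lemonade/teal.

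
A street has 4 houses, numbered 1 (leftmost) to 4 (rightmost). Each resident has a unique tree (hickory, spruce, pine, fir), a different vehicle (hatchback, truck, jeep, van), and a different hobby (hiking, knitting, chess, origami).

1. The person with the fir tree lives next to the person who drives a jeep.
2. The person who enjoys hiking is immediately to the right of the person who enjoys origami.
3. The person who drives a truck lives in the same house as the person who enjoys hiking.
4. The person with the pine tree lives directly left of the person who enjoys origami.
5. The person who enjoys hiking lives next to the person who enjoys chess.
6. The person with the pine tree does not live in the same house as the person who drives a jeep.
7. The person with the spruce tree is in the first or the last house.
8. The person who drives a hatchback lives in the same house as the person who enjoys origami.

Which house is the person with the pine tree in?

1

House 1 hobby: only knitting fits.
The person with the pine tree is narrowed to house 1 or 2; consider each.
Placing it in house 2 leads to a contradiction, so it's in house 1.
From clue 4, the person who enjoys origami must be in house 2.
Clue 8 places the person who drives a hatchback in house 2.
House 1's vehicle must be van (nothing else left).
Clue 2 places the person who enjoys hiking in house 3.
By clue 3, the person who drives a truck is in house 3.
Clue 5: the person who enjoys chess is in house 4.
House 4 tree: only spruce fits.
So house 4 gets jeep for vehicle.
From clue 1, the person with the fir tree must be in house 3.
House 2's tree must be hickory (nothing else left).
So: house 1 = pine/van/knitting, house 2 = hickory/hatchback/origami, house 3 = fir/truck/hiking, house 4 = spruce/jeep/chess.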